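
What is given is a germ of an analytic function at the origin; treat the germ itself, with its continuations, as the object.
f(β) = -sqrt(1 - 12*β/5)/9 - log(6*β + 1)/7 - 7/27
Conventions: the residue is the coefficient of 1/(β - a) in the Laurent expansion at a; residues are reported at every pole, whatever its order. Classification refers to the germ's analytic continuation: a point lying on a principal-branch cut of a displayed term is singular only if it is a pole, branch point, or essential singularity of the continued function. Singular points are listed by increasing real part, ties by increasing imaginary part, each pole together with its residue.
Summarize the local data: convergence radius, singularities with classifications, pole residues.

Branch term (-1/9)*sqrt(1 - β/(5/12)): its argument vanishes at β = 5/12, a square-root branch point, modulus 5/12.
Branch term (-1/7)*log(1 - β/(-1/6)): its argument vanishes at β = -1/6, a logarithmic branch point, modulus 1/6.
The radius of convergence is the smallest modulus among the singular points: 1/6.
List the singular points by increasing real part (a conjugate pair: the negative imaginary part first).

Radius of convergence at 0: 1/6.
At -1/6: a logarithmic branch point.
At 5/12: an algebraic (square-root) branch point.


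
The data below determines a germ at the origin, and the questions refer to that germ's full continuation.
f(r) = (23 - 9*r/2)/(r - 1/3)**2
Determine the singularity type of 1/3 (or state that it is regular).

The point is a pole of order 2.

The denominator factor r - 1/3 vanishes at 1/3 and appears to the power 2; the numerator there equals 43/2, nonzero, and no other factor vanishes.
Hence a pole whose order is the multiplicity, 2.


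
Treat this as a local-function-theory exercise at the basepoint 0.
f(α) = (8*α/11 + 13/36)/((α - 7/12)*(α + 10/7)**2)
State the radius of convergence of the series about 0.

The radius of convergence is 7/12.

Denominator factor (α - 7/12): pole of order 1 at 7/12, modulus 7/12.
Denominator factor (α + 10/7)^2: pole of order 2 at -10/7, modulus 10/7.
The radius of convergence is the smallest modulus among the singular points: 7/12.


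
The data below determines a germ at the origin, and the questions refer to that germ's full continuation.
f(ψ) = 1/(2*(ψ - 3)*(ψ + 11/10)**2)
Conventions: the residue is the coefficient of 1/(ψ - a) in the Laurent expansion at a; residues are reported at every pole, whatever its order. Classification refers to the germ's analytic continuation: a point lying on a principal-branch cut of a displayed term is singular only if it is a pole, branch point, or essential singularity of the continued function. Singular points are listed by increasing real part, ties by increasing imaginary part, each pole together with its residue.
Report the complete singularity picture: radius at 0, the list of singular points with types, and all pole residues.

Denominator factor (ψ + 11/10)^2: pole of order 2 at -11/10, modulus 11/10.
Denominator factor (ψ - 3): pole of order 1 at 3, modulus 3.
The radius of convergence is the smallest modulus among the singular points: 11/10.
At the order-2 pole -11/10 set g(ψ) = (ψ - (-11/10))^2*f(ψ) = 1/(2*(ψ - 3)).
Order-2 pole: residue = g'(a); g'(-11/10) = -50/1681, so the residue is -50/1681.
At the order-1 pole 3 set g(ψ) = (ψ - (3))*f(ψ) = 1/(2*(ψ + 11/10)**2).
Simple pole: residue = g(a) at a = 3, which is 50/1681.
List the singular points by increasing real part (a conjugate pair: the negative imaginary part first).

Radius of convergence at 0: 11/10.
At -11/10: a pole of order 2; residue -50/1681.
At 3: a pole of order 1; residue 50/1681.


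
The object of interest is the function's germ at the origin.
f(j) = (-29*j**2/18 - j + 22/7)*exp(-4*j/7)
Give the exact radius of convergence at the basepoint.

The factor exp(-4*j/7) is entire and contributes no finite singular point.
The polynomial part has no poles.
No finite singular points: the Taylor series at 0 converges everywhere.

The radius of convergence is infinite.


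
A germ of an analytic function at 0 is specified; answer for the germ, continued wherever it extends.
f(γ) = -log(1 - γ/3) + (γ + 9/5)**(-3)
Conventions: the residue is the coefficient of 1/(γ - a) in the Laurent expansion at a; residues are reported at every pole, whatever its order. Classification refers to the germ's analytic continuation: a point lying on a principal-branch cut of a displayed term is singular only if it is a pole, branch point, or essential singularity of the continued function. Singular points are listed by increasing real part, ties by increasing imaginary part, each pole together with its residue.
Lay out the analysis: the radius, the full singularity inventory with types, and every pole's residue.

Radius of convergence at 0: 9/5.
At -9/5: a pole of order 3; residue 0.
At 3: a logarithmic branch point.

Denominator factor (γ + 9/5)^3: pole of order 3 at -9/5, modulus 9/5.
Branch term (-1)*log(1 - γ/(3)): its argument vanishes at γ = 3, a logarithmic branch point, modulus 3.
The radius of convergence is the smallest modulus among the singular points: 9/5.
The branch term is analytic at -9/5 and contributes nothing to the residue; only the rational part matters.
At the order-3 pole -9/5 set g(γ) = (γ - (-9/5))^3*(rational part) = 1.
Order-3 pole: residue = g''(a)/2; g''(-9/5) = 0, so the residue is 0.
List the singular points by increasing real part (a conjugate pair: the negative imaginary part first).


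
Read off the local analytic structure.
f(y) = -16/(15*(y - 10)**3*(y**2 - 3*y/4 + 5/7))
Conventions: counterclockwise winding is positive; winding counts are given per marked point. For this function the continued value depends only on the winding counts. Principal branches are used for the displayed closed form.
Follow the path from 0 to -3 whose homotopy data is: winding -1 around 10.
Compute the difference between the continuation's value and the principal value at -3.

Continued minus principal equals 0.

The function is rational, hence single-valued: continuing it around any pole returns the same value, so the difference is 0.


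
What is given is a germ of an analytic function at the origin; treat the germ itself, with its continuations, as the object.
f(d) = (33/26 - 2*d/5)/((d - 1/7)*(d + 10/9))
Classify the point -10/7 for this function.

The point is a regular point.

Denominator factors: d + 10/9 = -20/63 at d = -10/7; d - 1/7 = -11/7 at d = -10/7 — none vanishes.
So the germ continues analytically to -10/7.


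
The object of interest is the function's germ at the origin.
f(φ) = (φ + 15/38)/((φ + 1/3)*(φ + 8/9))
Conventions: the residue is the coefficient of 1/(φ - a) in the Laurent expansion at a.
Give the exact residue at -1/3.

The residue is 21/190.

At the order-1 pole -1/3 set g(φ) = (φ - (-1/3))*f(φ) = (φ + 15/38)/(φ + 8/9).
Simple pole: residue = g(a) at a = -1/3, which is 21/190.


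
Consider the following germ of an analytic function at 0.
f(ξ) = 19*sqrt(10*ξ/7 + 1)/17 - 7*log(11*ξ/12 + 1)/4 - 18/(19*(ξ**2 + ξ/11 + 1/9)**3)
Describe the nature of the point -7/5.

Denominator factors: ξ**2 + ξ/11 + 1/9 = 4811/2475 at ξ = -7/5 — none vanishes.
Branch term sqrt(1 - ξ/(-7/10)): argument at -7/5 is -1, nonzero, so -7/5 is not its branch point (a point on a principal cut is still regular for the continued germ).
Branch term log(1 - ξ/(-12/11)): argument at -7/5 is -17/60, nonzero, so -7/5 is not its branch point (a point on a principal cut is still regular for the continued germ).
So the germ continues analytically to -7/5.

The point is a regular point.


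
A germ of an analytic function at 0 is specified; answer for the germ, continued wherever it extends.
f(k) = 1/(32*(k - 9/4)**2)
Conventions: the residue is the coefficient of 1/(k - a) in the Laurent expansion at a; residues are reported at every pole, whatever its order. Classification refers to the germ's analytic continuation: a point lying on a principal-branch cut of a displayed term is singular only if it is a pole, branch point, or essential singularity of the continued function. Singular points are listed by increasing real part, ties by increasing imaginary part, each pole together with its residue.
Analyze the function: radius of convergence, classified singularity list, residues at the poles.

Denominator factor (k - 9/4)^2: pole of order 2 at 9/4, modulus 9/4.
The radius of convergence is the smallest modulus among the singular points: 9/4.
At the order-2 pole 9/4 set g(k) = (k - (9/4))^2*f(k) = 1/32.
Order-2 pole: residue = g'(a); g'(9/4) = 0, so the residue is 0.

Radius of convergence at 0: 9/4.
At 9/4: a pole of order 2; residue 0.


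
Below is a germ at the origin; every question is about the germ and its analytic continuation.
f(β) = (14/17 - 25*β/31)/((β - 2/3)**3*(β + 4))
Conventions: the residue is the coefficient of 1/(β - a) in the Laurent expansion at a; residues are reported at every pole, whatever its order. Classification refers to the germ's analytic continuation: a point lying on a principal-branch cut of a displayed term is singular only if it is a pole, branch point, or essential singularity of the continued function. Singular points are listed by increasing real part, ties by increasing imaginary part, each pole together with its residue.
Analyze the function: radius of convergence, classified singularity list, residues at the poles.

Radius of convergence at 0: 2/3.
At -4: a pole of order 1; residue -28809/723044.
At 2/3: a pole of order 3; residue 28809/723044.

Denominator factor (β + 4): pole of order 1 at -4, modulus 4.
Denominator factor (β - 2/3)^3: pole of order 3 at 2/3, modulus 2/3.
The radius of convergence is the smallest modulus among the singular points: 2/3.
At the order-1 pole -4 set g(β) = (β - (-4))*f(β) = (14/17 - 25*β/31)/(β - 2/3)**3.
Simple pole: residue = g(a) at a = -4, which is -28809/723044.
At the order-3 pole 2/3 set g(β) = (β - (2/3))^3*f(β) = (14/17 - 25*β/31)/(β + 4).
Order-3 pole: residue = g''(a)/2; g''(2/3) = 28809/361522, so the residue is 28809/723044.
List the singular points by increasing real part (a conjugate pair: the negative imaginary part first).


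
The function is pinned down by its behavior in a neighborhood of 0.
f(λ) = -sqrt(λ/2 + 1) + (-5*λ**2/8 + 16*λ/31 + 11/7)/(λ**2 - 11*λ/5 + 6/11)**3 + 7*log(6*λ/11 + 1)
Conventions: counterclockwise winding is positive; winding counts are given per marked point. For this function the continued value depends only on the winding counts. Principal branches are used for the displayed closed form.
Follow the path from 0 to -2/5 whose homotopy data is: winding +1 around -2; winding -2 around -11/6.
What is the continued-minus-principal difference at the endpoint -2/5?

The rational part is single-valued and drops out of the difference; each branch term changes only by its own monodromy.
(-1)*sqrt(1 - λ/(-2)): winding +1 is odd, the square root flips sign, contributing -2*(-1)*sqrt(1 - (-2/5)/(-2)) = -2*(-1)*sqrt(4/5) = (4/5)*sqrt(5).
(7)*log(1 - λ/(-11/6)): each positive loop around -11/6 adds 2*pi*i to the log, so winding -2 contributes (7)*(-2)*2*pi*i = -(28)*pi*i.
Summing the contributions at λ = -2/5 gives ((4/5)*sqrt(5)) - ((28)*pi)*i.

Continued minus principal equals ((4/5)*sqrt(5)) - ((28)*pi)*i.


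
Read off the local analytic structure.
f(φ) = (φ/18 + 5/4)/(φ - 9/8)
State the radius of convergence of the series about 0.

The radius of convergence is 9/8.

Denominator factor (φ - 9/8): pole of order 1 at 9/8, modulus 9/8.
The radius of convergence is the smallest modulus among the singular points: 9/8.


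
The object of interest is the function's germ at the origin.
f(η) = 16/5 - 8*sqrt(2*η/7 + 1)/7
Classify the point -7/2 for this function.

The term (-8/7)*sqrt(1 - η/(-7/2)) has argument 1 - -7/2/(-7/2) = 0 at -7/2: a square-root (algebraic, two-sheeted) branch point; the remaining terms are analytic or single-valued there.

The point is an algebraic (square-root) branch point.


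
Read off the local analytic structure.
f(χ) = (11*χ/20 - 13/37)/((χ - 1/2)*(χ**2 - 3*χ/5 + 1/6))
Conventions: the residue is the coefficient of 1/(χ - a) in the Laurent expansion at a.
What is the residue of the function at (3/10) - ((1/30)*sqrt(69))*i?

The factor χ**2 - 3*χ/5 + 1/6 splits as (χ - a)(χ - a') with a = (3/10) - ((1/30)*sqrt(69))*i, a' = (3/10) + ((1/30)*sqrt(69))*i. At the order-1 pole a set g(χ) = (χ - a)*f(χ) = [(11*χ/20 - 13/37)/(χ - 1/2)] / (χ - a').
Simple pole: residue = g(a) at a = (3/10) - ((1/30)*sqrt(69))*i, which is (339/1036) + ((3527/23828)*sqrt(69))*i.

The residue is (339/1036) + ((3527/23828)*sqrt(69))*i.


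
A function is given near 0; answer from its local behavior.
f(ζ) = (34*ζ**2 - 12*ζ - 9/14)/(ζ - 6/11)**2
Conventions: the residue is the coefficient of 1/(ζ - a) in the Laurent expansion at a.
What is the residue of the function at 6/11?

At the order-2 pole 6/11 set g(ζ) = (ζ - (6/11))^2*f(ζ) = 34*ζ**2 - 12*ζ - 9/14.
Order-2 pole: residue = g'(a); g'(6/11) = 276/11, so the residue is 276/11.

The residue is 276/11.


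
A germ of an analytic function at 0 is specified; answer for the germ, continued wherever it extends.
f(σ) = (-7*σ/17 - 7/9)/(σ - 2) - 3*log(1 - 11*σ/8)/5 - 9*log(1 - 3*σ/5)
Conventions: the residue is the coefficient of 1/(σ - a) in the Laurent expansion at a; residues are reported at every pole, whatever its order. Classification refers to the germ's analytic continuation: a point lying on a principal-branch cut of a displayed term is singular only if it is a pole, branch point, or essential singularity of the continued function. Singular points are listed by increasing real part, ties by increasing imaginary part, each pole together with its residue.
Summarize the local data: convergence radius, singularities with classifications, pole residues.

Radius of convergence at 0: 8/11.
At 8/11: a logarithmic branch point.
At 5/3: a logarithmic branch point.
At 2: a pole of order 1; residue -245/153.

Denominator factor (σ - 2): pole of order 1 at 2, modulus 2.
Branch term (-9)*log(1 - σ/(5/3)): its argument vanishes at σ = 5/3, a logarithmic branch point, modulus 5/3.
Branch term (-3/5)*log(1 - σ/(8/11)): its argument vanishes at σ = 8/11, a logarithmic branch point, modulus 8/11.
The radius of convergence is the smallest modulus among the singular points: 8/11.
The branch terms are analytic at 2 and contribute nothing to the residue; only the rational part matters.
At the order-1 pole 2 set g(σ) = (σ - (2))*(rational part) = -7*σ/17 - 7/9.
Simple pole: residue = g(a) at a = 2, which is -245/153.
List the singular points by increasing real part (a conjugate pair: the negative imaginary part first).


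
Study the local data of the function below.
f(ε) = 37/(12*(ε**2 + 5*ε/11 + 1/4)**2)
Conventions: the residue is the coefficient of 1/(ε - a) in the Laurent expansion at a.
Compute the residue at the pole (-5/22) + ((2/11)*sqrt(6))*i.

The factor ε**2 + 5*ε/11 + 1/4 splits as (ε - a)(ε - a') with a = (-5/22) + ((2/11)*sqrt(6))*i, a' = (-5/22) - ((2/11)*sqrt(6))*i. At the order-2 pole a set g(ε) = (ε - a)^2*f(ε) = [37/12] / (ε - a')^2.
Order-2 pole: residue = g'(a); g'((-5/22) + ((2/11)*sqrt(6))*i) = -((49247/13824)*sqrt(6))*i, so the residue is -((49247/13824)*sqrt(6))*i.

The residue is -((49247/13824)*sqrt(6))*i.


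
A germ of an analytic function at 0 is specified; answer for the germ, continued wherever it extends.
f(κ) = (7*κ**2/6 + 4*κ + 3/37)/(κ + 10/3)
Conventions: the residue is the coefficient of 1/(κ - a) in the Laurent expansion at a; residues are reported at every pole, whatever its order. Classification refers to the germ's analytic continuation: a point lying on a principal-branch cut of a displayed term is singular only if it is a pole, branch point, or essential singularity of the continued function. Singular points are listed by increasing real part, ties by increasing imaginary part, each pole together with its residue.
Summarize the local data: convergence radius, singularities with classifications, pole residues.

Radius of convergence at 0: 10/3.
At -10/3: a pole of order 1; residue -289/999.

Denominator factor (κ + 10/3): pole of order 1 at -10/3, modulus 10/3.
The radius of convergence is the smallest modulus among the singular points: 10/3.
At the order-1 pole -10/3 set g(κ) = (κ - (-10/3))*f(κ) = 7*κ**2/6 + 4*κ + 3/37.
Simple pole: residue = g(a) at a = -10/3, which is -289/999.


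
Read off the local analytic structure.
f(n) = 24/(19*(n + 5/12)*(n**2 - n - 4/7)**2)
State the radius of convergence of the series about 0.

The radius of convergence is -1/2 + (1/14)*sqrt(161).

Denominator factor (n + 5/12): pole of order 1 at -5/12, modulus 5/12.
Denominator factor (n**2 - n - 4/7)^2: discriminant 23/7, real irrational roots 1/2 + (1/14)*sqrt(161) and 1/2 - (1/14)*sqrt(161); poles of order 2, moduli 1/2 + (1/14)*sqrt(161) and -1/2 + (1/14)*sqrt(161).
The radius of convergence is the smallest modulus among the singular points: -1/2 + (1/14)*sqrt(161).


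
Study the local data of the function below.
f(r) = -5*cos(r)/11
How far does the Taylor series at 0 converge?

The radius of convergence is infinite.

The factor cos(r) is entire and contributes no finite singular point.
The polynomial part has no poles.
No finite singular points: the Taylor series at 0 converges everywhere.


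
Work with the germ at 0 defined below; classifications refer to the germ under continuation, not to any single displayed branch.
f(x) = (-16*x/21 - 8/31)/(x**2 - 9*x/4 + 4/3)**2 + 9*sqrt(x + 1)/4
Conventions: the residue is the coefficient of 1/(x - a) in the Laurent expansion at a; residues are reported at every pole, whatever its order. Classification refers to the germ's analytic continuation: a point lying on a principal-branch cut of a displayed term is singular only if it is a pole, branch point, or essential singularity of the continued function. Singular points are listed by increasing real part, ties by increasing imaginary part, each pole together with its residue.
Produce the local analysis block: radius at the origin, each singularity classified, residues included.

Radius of convergence at 0: 1.
At -1: an algebraic (square-root) branch point.
At (9/8) - ((1/24)*sqrt(39))*i: a pole of order 2; residue -((92928/36673)*sqrt(39))*i.
At (9/8) + ((1/24)*sqrt(39))*i: a pole of order 2; residue ((92928/36673)*sqrt(39))*i.


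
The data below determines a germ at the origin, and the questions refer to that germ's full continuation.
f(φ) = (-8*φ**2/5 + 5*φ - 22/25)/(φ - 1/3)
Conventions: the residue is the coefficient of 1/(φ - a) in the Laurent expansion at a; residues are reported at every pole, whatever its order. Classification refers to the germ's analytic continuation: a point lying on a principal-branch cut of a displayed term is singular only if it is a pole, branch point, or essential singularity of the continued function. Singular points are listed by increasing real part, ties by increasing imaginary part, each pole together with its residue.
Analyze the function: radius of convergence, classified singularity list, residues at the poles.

Denominator factor (φ - 1/3): pole of order 1 at 1/3, modulus 1/3.
The radius of convergence is the smallest modulus among the singular points: 1/3.
At the order-1 pole 1/3 set g(φ) = (φ - (1/3))*f(φ) = -8*φ**2/5 + 5*φ - 22/25.
Simple pole: residue = g(a) at a = 1/3, which is 137/225.

Radius of convergence at 0: 1/3.
At 1/3: a pole of order 1; residue 137/225.


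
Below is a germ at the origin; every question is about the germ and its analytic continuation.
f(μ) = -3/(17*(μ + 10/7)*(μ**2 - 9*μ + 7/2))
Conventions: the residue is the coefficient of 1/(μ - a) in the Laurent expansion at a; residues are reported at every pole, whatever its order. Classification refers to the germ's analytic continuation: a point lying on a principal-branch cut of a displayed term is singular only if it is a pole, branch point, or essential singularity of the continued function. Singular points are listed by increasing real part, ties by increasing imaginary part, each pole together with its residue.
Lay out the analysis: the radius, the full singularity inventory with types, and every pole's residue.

Denominator factor (μ**2 - 9*μ + 7/2): discriminant 67, real irrational roots 9/2 + (1/2)*sqrt(67) and 9/2 - (1/2)*sqrt(67); poles of order 1, moduli 9/2 + (1/2)*sqrt(67) and 9/2 - (1/2)*sqrt(67).
Denominator factor (μ + 10/7): pole of order 1 at -10/7, modulus 10/7.
The radius of convergence is the smallest modulus among the singular points: 9/2 - (1/2)*sqrt(67).
At the order-1 pole -10/7 set g(μ) = (μ - (-10/7))*f(μ) = -3/(17*(μ**2 - 9*μ + 7/2)).
Simple pole: residue = g(a) at a = -10/7, which is -98/10217.
The factor μ**2 - 9*μ + 7/2 splits as (μ - a)(μ - a') with a = 9/2 - (1/2)*sqrt(67), a' = 9/2 + (1/2)*sqrt(67). At the order-1 pole a set g(μ) = (μ - a)*f(μ) = [-3/(17*(μ + 10/7))] / (μ - a').
Simple pole: residue = g(a) at a = 9/2 - (1/2)*sqrt(67), which is 49/10217 + (581/684539)*sqrt(67).
The factor μ**2 - 9*μ + 7/2 splits as (μ - a)(μ - a') with a = 9/2 + (1/2)*sqrt(67), a' = 9/2 - (1/2)*sqrt(67). At the order-1 pole a set g(μ) = (μ - a)*f(μ) = [-3/(17*(μ + 10/7))] / (μ - a').
Simple pole: residue = g(a) at a = 9/2 + (1/2)*sqrt(67), which is 49/10217 - (581/684539)*sqrt(67).
List the singular points by increasing real part (a conjugate pair: the negative imaginary part first).

Radius of convergence at 0: 9/2 - (1/2)*sqrt(67).
At -10/7: a pole of order 1; residue -98/10217.
At 9/2 - (1/2)*sqrt(67): a pole of order 1; residue 49/10217 + (581/684539)*sqrt(67).
At 9/2 + (1/2)*sqrt(67): a pole of order 1; residue 49/10217 - (581/684539)*sqrt(67).


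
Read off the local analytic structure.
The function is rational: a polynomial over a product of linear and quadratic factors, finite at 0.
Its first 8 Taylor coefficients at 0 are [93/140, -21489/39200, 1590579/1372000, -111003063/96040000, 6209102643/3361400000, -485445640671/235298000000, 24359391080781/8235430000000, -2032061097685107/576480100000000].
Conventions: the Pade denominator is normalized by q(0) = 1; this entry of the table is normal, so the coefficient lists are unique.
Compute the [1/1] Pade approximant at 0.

The Pade approximant has numerator coefficients [93/140, 6872511/8022560]; denominator coefficients [1, 530193/250705].


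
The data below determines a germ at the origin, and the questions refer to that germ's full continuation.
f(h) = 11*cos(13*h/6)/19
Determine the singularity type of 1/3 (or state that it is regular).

There is no denominator, hence no pole anywhere.
The factor cos(13*h/6) is entire.
So the germ continues analytically to 1/3.

The point is a regular point.


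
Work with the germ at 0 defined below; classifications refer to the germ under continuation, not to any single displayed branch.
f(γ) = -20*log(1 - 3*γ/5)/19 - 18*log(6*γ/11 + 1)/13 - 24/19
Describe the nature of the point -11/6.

The point is a logarithmic branch point.

The term (-18/13)*log(1 - γ/(-11/6)) has argument 1 - -11/6/(-11/6) = 0 at -11/6: a logarithmic (infinitely-sheeted) branch point; the remaining terms are analytic or single-valued there.


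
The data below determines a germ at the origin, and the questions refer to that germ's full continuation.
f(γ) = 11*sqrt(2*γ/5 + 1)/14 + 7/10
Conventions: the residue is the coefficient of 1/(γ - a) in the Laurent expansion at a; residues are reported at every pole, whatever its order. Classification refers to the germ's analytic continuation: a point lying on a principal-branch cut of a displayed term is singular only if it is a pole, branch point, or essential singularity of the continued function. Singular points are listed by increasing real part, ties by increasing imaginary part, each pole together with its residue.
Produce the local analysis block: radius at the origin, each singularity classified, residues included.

Radius of convergence at 0: 5/2.
At -5/2: an algebraic (square-root) branch point.

Branch term (11/14)*sqrt(1 - γ/(-5/2)): its argument vanishes at γ = -5/2, a square-root branch point, modulus 5/2.
The radius of convergence is the smallest modulus among the singular points: 5/2.


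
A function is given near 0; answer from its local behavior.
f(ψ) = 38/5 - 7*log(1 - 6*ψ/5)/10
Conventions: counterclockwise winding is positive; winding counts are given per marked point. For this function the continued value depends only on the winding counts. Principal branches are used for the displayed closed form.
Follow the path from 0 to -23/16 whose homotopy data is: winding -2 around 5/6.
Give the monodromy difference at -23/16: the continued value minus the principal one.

Continued minus principal equals (14/5)*pi*i.

The rational part is single-valued and drops out of the difference; each branch term changes only by its own monodromy.
(-7/10)*log(1 - ψ/(5/6)): each positive loop around 5/6 adds 2*pi*i to the log, so winding -2 contributes (-7/10)*(-2)*2*pi*i = (14/5)*pi*i.
Summing the contributions at ψ = -23/16 gives (14/5)*pi*i.


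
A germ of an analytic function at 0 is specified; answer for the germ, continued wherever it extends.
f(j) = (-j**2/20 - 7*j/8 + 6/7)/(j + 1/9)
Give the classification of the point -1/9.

The denominator factor j + 1/9 vanishes at -1/9 and appears to the power 1; the numerator there equals 21631/22680, nonzero, and no other factor vanishes.
Hence a pole whose order is the multiplicity, 1.

The point is a pole of order 1.


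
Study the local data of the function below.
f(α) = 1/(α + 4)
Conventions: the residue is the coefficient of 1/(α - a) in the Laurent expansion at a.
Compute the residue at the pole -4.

The residue is 1.

At the order-1 pole -4 set g(α) = (α - (-4))*f(α) = 1.
Simple pole: residue = g(a) at a = -4, which is 1.


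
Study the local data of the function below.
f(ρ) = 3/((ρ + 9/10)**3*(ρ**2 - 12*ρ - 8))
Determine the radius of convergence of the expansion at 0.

Denominator factor (ρ**2 - 12*ρ - 8): discriminant 176, real irrational roots 6 + (2)*sqrt(11) and 6 - (2)*sqrt(11); poles of order 1, moduli 6 + (2)*sqrt(11) and -6 + (2)*sqrt(11).
Denominator factor (ρ + 9/10)^3: pole of order 3 at -9/10, modulus 9/10.
The radius of convergence is the smallest modulus among the singular points: -6 + (2)*sqrt(11).

The radius of convergence is -6 + (2)*sqrt(11).


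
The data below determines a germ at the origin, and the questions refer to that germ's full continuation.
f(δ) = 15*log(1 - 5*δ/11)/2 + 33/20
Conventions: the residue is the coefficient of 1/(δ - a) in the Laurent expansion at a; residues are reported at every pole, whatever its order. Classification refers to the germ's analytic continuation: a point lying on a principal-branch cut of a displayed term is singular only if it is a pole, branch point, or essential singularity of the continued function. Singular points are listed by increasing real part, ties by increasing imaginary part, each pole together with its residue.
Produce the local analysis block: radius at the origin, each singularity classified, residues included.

Branch term (15/2)*log(1 - δ/(11/5)): its argument vanishes at δ = 11/5, a logarithmic branch point, modulus 11/5.
The radius of convergence is the smallest modulus among the singular points: 11/5.

Radius of convergence at 0: 11/5.
At 11/5: a logarithmic branch point.


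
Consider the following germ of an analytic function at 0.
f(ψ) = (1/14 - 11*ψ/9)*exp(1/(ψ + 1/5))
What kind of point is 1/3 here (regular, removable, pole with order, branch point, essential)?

The point is a regular point.

There is no denominator, hence no pole anywhere.
The essential point of exp(1/(ψ - (-1/5))) is -1/5, not 1/3.
So the germ continues analytically to 1/3.


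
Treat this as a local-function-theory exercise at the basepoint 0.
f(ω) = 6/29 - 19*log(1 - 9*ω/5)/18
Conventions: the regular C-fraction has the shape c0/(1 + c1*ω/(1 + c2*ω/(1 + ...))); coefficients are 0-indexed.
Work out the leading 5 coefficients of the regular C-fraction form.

The regular C-fraction coefficients are [6/29, -551/60, 497/60, 81/2485, -927/994].

Taylor coefficients (expand at 0): a_0 = 6/29, a_1 = 19/10, a_2 = 171/100, a_3 = 513/250, a_4 = 13851/5000.
c0 = a_0 = 6/29. Peel one level at a time: if S = 1 + c*ω/S' with S'(0) = 1, then c is the ω-coefficient of S and S' = c*ω/(S - 1).
S_1 = c0/f = 1 + (-551/60)*ω + (273847/3600)*ω^2 + ...; c1 = -551/60.
S_2 = c1*ω/(S_1 - 1) = 1 + (497/60)*ω + (-27/100)*ω^2 + ...; c2 = 497/60.
S_3 = c2*ω/(S_2 - 1) = 1 + (81/2485)*ω + (75087/2470090)*ω^2 + ...; c3 = 81/2485.
S_4 = c3*ω/(S_3 - 1) = 1 + (-927/994)*ω + ...; c4 = -927/994.


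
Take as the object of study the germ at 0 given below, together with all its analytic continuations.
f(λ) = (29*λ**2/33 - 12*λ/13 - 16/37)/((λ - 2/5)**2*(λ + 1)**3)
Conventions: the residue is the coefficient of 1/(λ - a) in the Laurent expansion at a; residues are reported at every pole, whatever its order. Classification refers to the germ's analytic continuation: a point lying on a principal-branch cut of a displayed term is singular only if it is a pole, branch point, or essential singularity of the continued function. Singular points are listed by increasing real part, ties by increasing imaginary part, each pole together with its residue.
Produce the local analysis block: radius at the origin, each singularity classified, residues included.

Radius of convergence at 0: 2/5.
At -1: a pole of order 3; residue -16618100/38111073.
At 2/5: a pole of order 2; residue 16618100/38111073.

Denominator factor (λ + 1)^3: pole of order 3 at -1, modulus 1.
Denominator factor (λ - 2/5)^2: pole of order 2 at 2/5, modulus 2/5.
The radius of convergence is the smallest modulus among the singular points: 2/5.
At the order-3 pole -1 set g(λ) = (λ - (-1))^3*f(λ) = (29*λ**2/33 - 12*λ/13 - 16/37)/(λ - 2/5)**2.
Order-3 pole: residue = g''(a)/2; g''(-1) = -33236200/38111073, so the residue is -16618100/38111073.
At the order-2 pole 2/5 set g(λ) = (λ - (2/5))^2*f(λ) = (29*λ**2/33 - 12*λ/13 - 16/37)/(λ + 1)**3.
Order-2 pole: residue = g'(a); g'(2/5) = 16618100/38111073, so the residue is 16618100/38111073.
List the singular points by increasing real part (a conjugate pair: the negative imaginary part first).


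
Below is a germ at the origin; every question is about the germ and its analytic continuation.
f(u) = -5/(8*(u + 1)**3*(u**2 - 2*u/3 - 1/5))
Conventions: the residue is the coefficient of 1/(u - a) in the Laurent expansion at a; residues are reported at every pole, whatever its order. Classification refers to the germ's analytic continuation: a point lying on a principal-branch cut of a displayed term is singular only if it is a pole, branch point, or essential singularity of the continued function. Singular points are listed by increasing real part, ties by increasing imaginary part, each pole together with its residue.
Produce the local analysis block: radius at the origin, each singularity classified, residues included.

Radius of convergence at 0: -1/3 + (1/15)*sqrt(70).
At -1: a pole of order 3; residue -47625/42592.
At 1/3 - (1/15)*sqrt(70): a pole of order 1; residue 47625/85184 + (22875/298144)*sqrt(70).
At 1/3 + (1/15)*sqrt(70): a pole of order 1; residue 47625/85184 - (22875/298144)*sqrt(70).


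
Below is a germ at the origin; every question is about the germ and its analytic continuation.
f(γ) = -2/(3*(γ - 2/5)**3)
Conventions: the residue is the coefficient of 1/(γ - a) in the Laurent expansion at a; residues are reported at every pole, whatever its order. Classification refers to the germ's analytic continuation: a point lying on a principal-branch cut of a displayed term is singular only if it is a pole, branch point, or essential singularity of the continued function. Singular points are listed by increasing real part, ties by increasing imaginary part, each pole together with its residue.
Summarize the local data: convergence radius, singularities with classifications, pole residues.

Denominator factor (γ - 2/5)^3: pole of order 3 at 2/5, modulus 2/5.
The radius of convergence is the smallest modulus among the singular points: 2/5.
At the order-3 pole 2/5 set g(γ) = (γ - (2/5))^3*f(γ) = -2/3.
Order-3 pole: residue = g''(a)/2; g''(2/5) = 0, so the residue is 0.

Radius of convergence at 0: 2/5.
At 2/5: a pole of order 3; residue 0.


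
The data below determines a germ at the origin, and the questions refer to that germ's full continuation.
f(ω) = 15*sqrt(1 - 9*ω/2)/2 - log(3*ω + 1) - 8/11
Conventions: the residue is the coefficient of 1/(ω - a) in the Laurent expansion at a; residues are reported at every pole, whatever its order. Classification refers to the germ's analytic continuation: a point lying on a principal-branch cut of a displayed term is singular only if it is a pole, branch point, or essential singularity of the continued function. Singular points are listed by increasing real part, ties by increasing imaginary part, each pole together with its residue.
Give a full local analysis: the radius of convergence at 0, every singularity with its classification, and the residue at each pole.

Branch term (15/2)*sqrt(1 - ω/(2/9)): its argument vanishes at ω = 2/9, a square-root branch point, modulus 2/9.
Branch term (-1)*log(1 - ω/(-1/3)): its argument vanishes at ω = -1/3, a logarithmic branch point, modulus 1/3.
The radius of convergence is the smallest modulus among the singular points: 2/9.
List the singular points by increasing real part (a conjugate pair: the negative imaginary part first).

Radius of convergence at 0: 2/9.
At -1/3: a logarithmic branch point.
At 2/9: an algebraic (square-root) branch point.


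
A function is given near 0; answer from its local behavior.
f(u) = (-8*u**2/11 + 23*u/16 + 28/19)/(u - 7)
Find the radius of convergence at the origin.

The radius of convergence is 7.

Denominator factor (u - 7): pole of order 1 at 7, modulus 7.
The radius of convergence is the smallest modulus among the singular points: 7.


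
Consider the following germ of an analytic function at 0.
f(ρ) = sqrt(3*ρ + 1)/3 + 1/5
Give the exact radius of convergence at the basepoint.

Branch term (1/3)*sqrt(1 - ρ/(-1/3)): its argument vanishes at ρ = -1/3, a square-root branch point, modulus 1/3.
The radius of convergence is the smallest modulus among the singular points: 1/3.

The radius of convergence is 1/3.


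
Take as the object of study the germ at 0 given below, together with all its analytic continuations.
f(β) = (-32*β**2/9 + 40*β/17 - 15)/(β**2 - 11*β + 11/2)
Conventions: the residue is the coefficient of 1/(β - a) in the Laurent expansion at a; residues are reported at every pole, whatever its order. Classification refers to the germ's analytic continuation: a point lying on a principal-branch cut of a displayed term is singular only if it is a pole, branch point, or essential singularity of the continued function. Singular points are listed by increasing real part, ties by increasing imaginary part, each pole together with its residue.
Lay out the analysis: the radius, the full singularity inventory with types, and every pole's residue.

Radius of convergence at 0: 11/2 - (3/2)*sqrt(11).
At 11/2 - (3/2)*sqrt(11): a pole of order 1; residue -2812/153 + (30235/5049)*sqrt(11).
At 11/2 + (3/2)*sqrt(11): a pole of order 1; residue -2812/153 - (30235/5049)*sqrt(11).

Denominator factor (β**2 - 11*β + 11/2): discriminant 99, real irrational roots 11/2 + (3/2)*sqrt(11) and 11/2 - (3/2)*sqrt(11); poles of order 1, moduli 11/2 + (3/2)*sqrt(11) and 11/2 - (3/2)*sqrt(11).
The radius of convergence is the smallest modulus among the singular points: 11/2 - (3/2)*sqrt(11).
The factor β**2 - 11*β + 11/2 splits as (β - a)(β - a') with a = 11/2 - (3/2)*sqrt(11), a' = 11/2 + (3/2)*sqrt(11). At the order-1 pole a set g(β) = (β - a)*f(β) = [-32*β**2/9 + 40*β/17 - 15] / (β - a').
Simple pole: residue = g(a) at a = 11/2 - (3/2)*sqrt(11), which is -2812/153 + (30235/5049)*sqrt(11).
The factor β**2 - 11*β + 11/2 splits as (β - a)(β - a') with a = 11/2 + (3/2)*sqrt(11), a' = 11/2 - (3/2)*sqrt(11). At the order-1 pole a set g(β) = (β - a)*f(β) = [-32*β**2/9 + 40*β/17 - 15] / (β - a').
Simple pole: residue = g(a) at a = 11/2 + (3/2)*sqrt(11), which is -2812/153 - (30235/5049)*sqrt(11).
List the singular points by increasing real part (a conjugate pair: the negative imaginary part first).


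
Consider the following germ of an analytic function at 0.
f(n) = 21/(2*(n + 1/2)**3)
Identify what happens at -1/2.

The point is a pole of order 3.

The denominator factor n + 1/2 vanishes at -1/2 and appears to the power 3; the numerator there equals 21/2, nonzero, and no other factor vanishes.
Hence a pole whose order is the multiplicity, 3.


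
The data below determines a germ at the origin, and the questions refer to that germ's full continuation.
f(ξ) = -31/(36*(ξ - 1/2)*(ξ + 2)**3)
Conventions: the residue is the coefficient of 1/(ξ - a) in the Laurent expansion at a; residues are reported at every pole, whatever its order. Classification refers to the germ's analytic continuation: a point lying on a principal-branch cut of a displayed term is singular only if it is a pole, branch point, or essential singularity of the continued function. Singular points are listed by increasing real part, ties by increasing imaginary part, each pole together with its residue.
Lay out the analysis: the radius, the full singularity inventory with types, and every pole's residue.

Denominator factor (ξ - 1/2): pole of order 1 at 1/2, modulus 1/2.
Denominator factor (ξ + 2)^3: pole of order 3 at -2, modulus 2.
The radius of convergence is the smallest modulus among the singular points: 1/2.
At the order-3 pole -2 set g(ξ) = (ξ - (-2))^3*f(ξ) = -31/(36*(ξ - 1/2)).
Order-3 pole: residue = g''(a)/2; g''(-2) = 124/1125, so the residue is 62/1125.
At the order-1 pole 1/2 set g(ξ) = (ξ - (1/2))*f(ξ) = -31/(36*(ξ + 2)**3).
Simple pole: residue = g(a) at a = 1/2, which is -62/1125.
List the singular points by increasing real part (a conjugate pair: the negative imaginary part first).

Radius of convergence at 0: 1/2.
At -2: a pole of order 3; residue 62/1125.
At 1/2: a pole of order 1; residue -62/1125.


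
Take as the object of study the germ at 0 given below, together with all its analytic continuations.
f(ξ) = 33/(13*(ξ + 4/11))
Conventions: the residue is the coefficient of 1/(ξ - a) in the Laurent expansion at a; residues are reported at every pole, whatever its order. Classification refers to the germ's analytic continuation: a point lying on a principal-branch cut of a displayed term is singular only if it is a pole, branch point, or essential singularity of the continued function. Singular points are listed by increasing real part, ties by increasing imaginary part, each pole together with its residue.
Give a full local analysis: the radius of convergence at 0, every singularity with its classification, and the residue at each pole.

Denominator factor (ξ + 4/11): pole of order 1 at -4/11, modulus 4/11.
The radius of convergence is the smallest modulus among the singular points: 4/11.
At the order-1 pole -4/11 set g(ξ) = (ξ - (-4/11))*f(ξ) = 33/13.
Simple pole: residue = g(a) at a = -4/11, which is 33/13.

Radius of convergence at 0: 4/11.
At -4/11: a pole of order 1; residue 33/13.


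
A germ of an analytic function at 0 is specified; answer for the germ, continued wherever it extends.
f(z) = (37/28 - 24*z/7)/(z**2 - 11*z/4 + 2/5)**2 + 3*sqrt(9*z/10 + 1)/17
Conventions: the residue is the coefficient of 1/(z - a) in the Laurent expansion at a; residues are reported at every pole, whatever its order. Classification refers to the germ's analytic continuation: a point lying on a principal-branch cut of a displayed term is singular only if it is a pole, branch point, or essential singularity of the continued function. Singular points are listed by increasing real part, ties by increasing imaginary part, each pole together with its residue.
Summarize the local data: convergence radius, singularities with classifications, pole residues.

Denominator factor (z**2 - 11*z/4 + 2/5)^2: discriminant 477/80, real irrational roots 11/8 + (3/40)*sqrt(265) and 11/8 - (3/40)*sqrt(265); poles of order 2, moduli 11/8 + (3/40)*sqrt(265) and 11/8 - (3/40)*sqrt(265).
Branch term (3/17)*sqrt(1 - z/(-10/9)): its argument vanishes at z = -10/9, a square-root branch point, modulus 10/9.
The radius of convergence is the smallest modulus among the singular points: 11/8 - (3/40)*sqrt(265).
The branch term is analytic at 11/8 - (3/40)*sqrt(265) and contributes nothing to the residue; only the rational part matters.
The factor z**2 - 11*z/4 + 2/5 splits as (z - a)(z - a') with a = 11/8 - (3/40)*sqrt(265), a' = 11/8 + (3/40)*sqrt(265). At the order-2 pole a set g(z) = (z - a)^2*(rational part) = [37/28 - 24*z/7] / (z - a')^2.
Order-2 pole: residue = g'(a); g'(11/8 - (3/40)*sqrt(265)) = -(15200/530901)*sqrt(265), so the residue is -(15200/530901)*sqrt(265).
The branch term is analytic at 11/8 + (3/40)*sqrt(265) and contributes nothing to the residue; only the rational part matters.
The factor z**2 - 11*z/4 + 2/5 splits as (z - a)(z - a') with a = 11/8 + (3/40)*sqrt(265), a' = 11/8 - (3/40)*sqrt(265). At the order-2 pole a set g(z) = (z - a)^2*(rational part) = [37/28 - 24*z/7] / (z - a')^2.
Order-2 pole: residue = g'(a); g'(11/8 + (3/40)*sqrt(265)) = (15200/530901)*sqrt(265), so the residue is (15200/530901)*sqrt(265).
List the singular points by increasing real part (a conjugate pair: the negative imaginary part first).

Radius of convergence at 0: 11/8 - (3/40)*sqrt(265).
At -10/9: an algebraic (square-root) branch point.
At 11/8 - (3/40)*sqrt(265): a pole of order 2; residue -(15200/530901)*sqrt(265).
At 11/8 + (3/40)*sqrt(265): a pole of order 2; residue (15200/530901)*sqrt(265).
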